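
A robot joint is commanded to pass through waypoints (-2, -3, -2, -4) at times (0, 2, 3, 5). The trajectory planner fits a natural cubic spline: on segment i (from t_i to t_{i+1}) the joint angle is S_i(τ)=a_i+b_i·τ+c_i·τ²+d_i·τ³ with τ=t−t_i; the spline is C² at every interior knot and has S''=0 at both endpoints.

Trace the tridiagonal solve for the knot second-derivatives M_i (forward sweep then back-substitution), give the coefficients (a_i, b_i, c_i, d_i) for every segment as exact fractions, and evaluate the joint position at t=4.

  seg 0: a=-2 b=-79/70 c=0 d=11/70
  seg 1: a=-3 b=53/70 c=33/35 d=-7/10
  seg 2: a=-2 b=19/35 c=-81/70 d=27/140
S(4) = -339/140

Δ: Δ0=-1/2, Δ1=1, Δ2=-1
row 1: diag=6, rhs=9; c'=1/6, d'=3/2
row 2: denom=6−1·1/6=35/6; d'=(-12−1·3/2)/(35/6)=-81/35
back: M2=-81/35
back: M1=3/2−1/6·-81/35=66/35
M: M0=0, M1=66/35, M2=-81/35, M3=0
seg 0: a=-2, c=M0/2=0, d=(M1−M0)/(6·2)=11/70, b=Δ0−h0·(2M0+M1)/6=-79/70
seg 1: a=-3, c=M1/2=33/35, d=(M2−M1)/(6·1)=-7/10, b=Δ1−h1·(2M1+M2)/6=53/70
seg 2: a=-2, c=M2/2=-81/70, d=(M3−M2)/(6·2)=27/140, b=Δ2−h2·(2M2+M3)/6=19/35
t_q=4 → seg 2, τ=1; S=-2+19/35·τ+-81/70·τ²+27/140·τ³=-339/140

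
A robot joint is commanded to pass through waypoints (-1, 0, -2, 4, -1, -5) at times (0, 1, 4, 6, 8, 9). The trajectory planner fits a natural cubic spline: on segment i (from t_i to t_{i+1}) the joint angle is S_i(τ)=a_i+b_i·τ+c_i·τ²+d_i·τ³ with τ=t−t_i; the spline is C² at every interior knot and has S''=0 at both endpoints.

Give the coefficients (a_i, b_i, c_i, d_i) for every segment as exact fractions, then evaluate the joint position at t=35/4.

Δ: Δ0=1, Δ1=-2/3, Δ2=3, Δ3=-5/2, Δ4=-4
row 1: diag=8, rhs=-10; c'=3/8, d'=-5/4
row 2: denom=10−3·3/8=71/8; d'=(22−3·-5/4)/(71/8)=206/71
row 3: denom=8−2·16/71=536/71; d'=(-33−2·206/71)/(536/71)=-2755/536
row 4: denom=6−2·71/268=733/134; d'=(-9−2·-2755/536)/(733/134)=343/1466
back: M4=343/1466
back: M3=-2755/536−71/268·343/1466=-3813/733
back: M2=206/71−16/71·-3813/733=2986/733
back: M1=-5/4−3/8·2986/733=-2036/733
M: M0=0, M1=-2036/733, M2=2986/733, M3=-3813/733, M4=343/1466, M5=0
seg 0: a=-1, c=M0/2=0, d=(M1−M0)/(6·1)=-1018/2199, b=Δ0−h0·(2M0+M1)/6=3217/2199
seg 1: a=0, c=M1/2=-1018/733, d=(M2−M1)/(6·3)=279/733, b=Δ1−h1·(2M1+M2)/6=163/2199
seg 2: a=-2, c=M2/2=1493/733, d=(M3−M2)/(6·2)=-6799/8796, b=Δ2−h2·(2M2+M3)/6=4438/2199
seg 3: a=4, c=M3/2=-3813/1466, d=(M4−M3)/(6·2)=7969/17592, b=Δ3−h3·(2M3+M4)/6=1957/2199
seg 4: a=-1, c=M4/2=343/2932, d=(M5−M4)/(6·1)=-343/8796, b=Δ4−h4·(2M4+M5)/6=-17935/4398
t_q=35/4 → seg 4, τ=3/4; S=-1+-17935/4398·τ+343/2932·τ²+-343/8796·τ³=-752307/187648

  seg 0: a=-1 b=3217/2199 c=0 d=-1018/2199
  seg 1: a=0 b=163/2199 c=-1018/733 d=279/733
  seg 2: a=-2 b=4438/2199 c=1493/733 d=-6799/8796
  seg 3: a=4 b=1957/2199 c=-3813/1466 d=7969/17592
  seg 4: a=-1 b=-17935/4398 c=343/2932 d=-343/8796
S(35/4) = -752307/187648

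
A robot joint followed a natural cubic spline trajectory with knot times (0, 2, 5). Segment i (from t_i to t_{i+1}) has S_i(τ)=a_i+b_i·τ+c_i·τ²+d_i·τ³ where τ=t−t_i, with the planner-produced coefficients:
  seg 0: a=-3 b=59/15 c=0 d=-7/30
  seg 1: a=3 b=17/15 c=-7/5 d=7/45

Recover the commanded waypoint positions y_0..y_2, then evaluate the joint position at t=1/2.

y_0 = S_0(0) = a_0 = -3
y_1 = S_1(0) = a_1 = 3
y_2 = S_1(3) = -2
t_q=1/2 is in segment 0 (τ=1/2); S_0(τ)=-17/16

y_0=-3 y_1=3 y_2=-2
S(1/2) = -17/16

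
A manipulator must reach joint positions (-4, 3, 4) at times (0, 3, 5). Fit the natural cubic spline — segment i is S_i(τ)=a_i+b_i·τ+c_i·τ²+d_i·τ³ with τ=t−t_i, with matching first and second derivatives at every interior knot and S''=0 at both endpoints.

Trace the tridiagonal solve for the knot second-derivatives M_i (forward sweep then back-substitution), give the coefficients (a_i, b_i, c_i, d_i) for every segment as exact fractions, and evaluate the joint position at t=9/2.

Δ: Δ0=7/3, Δ1=1/2
row 1: diag=10, rhs=-11; c'=1/5, d'=-11/10
back: M1=-11/10
M: M0=0, M1=-11/10, M2=0
seg 0: a=-4, c=M0/2=0, d=(M1−M0)/(6·3)=-11/180, b=Δ0−h0·(2M0+M1)/6=173/60
seg 1: a=3, c=M1/2=-11/20, d=(M2−M1)/(6·2)=11/120, b=Δ1−h1·(2M1+M2)/6=37/30
t_q=9/2 → seg 1, τ=3/2; S=3+37/30·τ+-11/20·τ²+11/120·τ³=251/64

  seg 0: a=-4 b=173/60 c=0 d=-11/180
  seg 1: a=3 b=37/30 c=-11/20 d=11/120
S(9/2) = 251/64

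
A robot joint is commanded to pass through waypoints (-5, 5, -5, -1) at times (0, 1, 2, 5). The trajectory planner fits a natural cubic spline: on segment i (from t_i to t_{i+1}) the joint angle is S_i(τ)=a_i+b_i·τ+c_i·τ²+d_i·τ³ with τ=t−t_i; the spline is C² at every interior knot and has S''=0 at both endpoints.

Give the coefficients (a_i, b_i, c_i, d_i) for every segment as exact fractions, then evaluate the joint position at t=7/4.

  seg 0: a=-5 b=1444/93 c=0 d=-514/93
  seg 1: a=5 b=-98/93 c=-514/31 d=710/93
  seg 2: a=-5 b=-1052/93 c=196/31 d=-196/279
S(7/4) = -1881/992

Δ: Δ0=10, Δ1=-10, Δ2=4/3
row 1: diag=4, rhs=-120; c'=1/4, d'=-30
row 2: denom=8−1·1/4=31/4; d'=(68−1·-30)/(31/4)=392/31
back: M2=392/31
back: M1=-30−1/4·392/31=-1028/31
M: M0=0, M1=-1028/31, M2=392/31, M3=0
seg 0: a=-5, c=M0/2=0, d=(M1−M0)/(6·1)=-514/93, b=Δ0−h0·(2M0+M1)/6=1444/93
seg 1: a=5, c=M1/2=-514/31, d=(M2−M1)/(6·1)=710/93, b=Δ1−h1·(2M1+M2)/6=-98/93
seg 2: a=-5, c=M2/2=196/31, d=(M3−M2)/(6·3)=-196/279, b=Δ2−h2·(2M2+M3)/6=-1052/93
t_q=7/4 → seg 1, τ=3/4; S=5+-98/93·τ+-514/31·τ²+710/93·τ³=-1881/992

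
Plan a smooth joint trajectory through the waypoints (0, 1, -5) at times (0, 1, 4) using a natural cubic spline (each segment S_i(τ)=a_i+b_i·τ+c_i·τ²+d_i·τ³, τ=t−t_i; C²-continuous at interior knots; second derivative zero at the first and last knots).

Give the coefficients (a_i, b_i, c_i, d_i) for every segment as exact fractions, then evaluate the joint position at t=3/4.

  seg 0: a=0 b=11/8 c=0 d=-3/8
  seg 1: a=1 b=1/4 c=-9/8 d=1/8
S(3/4) = 447/512

Δ: Δ0=1, Δ1=-2
row 1: diag=8, rhs=-18; c'=3/8, d'=-9/4
back: M1=-9/4
M: M0=0, M1=-9/4, M2=0
seg 0: a=0, c=M0/2=0, d=(M1−M0)/(6·1)=-3/8, b=Δ0−h0·(2M0+M1)/6=11/8
seg 1: a=1, c=M1/2=-9/8, d=(M2−M1)/(6·3)=1/8, b=Δ1−h1·(2M1+M2)/6=1/4
t_q=3/4 → seg 0, τ=3/4; S=0+11/8·τ+0·τ²+-3/8·τ³=447/512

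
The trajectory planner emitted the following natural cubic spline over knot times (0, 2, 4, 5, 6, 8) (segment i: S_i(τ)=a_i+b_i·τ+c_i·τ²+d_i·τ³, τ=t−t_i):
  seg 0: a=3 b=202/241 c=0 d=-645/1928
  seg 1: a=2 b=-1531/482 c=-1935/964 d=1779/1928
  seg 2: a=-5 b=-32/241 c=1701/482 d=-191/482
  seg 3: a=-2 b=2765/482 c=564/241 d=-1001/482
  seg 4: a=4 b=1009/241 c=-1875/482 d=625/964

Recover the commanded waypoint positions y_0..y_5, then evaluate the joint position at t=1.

y_0 = S_0(0) = a_0 = 3
y_1 = S_1(0) = a_1 = 2
y_2 = S_2(0) = a_2 = -5
y_3 = S_3(0) = a_3 = -2
y_4 = S_4(0) = a_4 = 4
y_5 = S_4(2) = 2
t_q=1 is in segment 0 (τ=1); S_0(τ)=6755/1928

y_0=3 y_1=2 y_2=-5 y_3=-2 y_4=4 y_5=2
S(1) = 6755/1928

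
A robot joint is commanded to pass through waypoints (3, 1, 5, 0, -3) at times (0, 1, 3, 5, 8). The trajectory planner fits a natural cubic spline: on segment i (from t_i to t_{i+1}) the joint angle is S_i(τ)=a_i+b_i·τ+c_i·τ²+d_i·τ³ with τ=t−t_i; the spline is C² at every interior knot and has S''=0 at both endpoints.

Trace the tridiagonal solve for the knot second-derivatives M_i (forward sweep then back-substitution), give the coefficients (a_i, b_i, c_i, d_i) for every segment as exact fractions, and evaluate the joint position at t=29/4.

Δ: Δ0=-2, Δ1=2, Δ2=-5/2, Δ3=-1
row 1: diag=6, rhs=24; c'=1/3, d'=4
row 2: denom=8−2·1/3=22/3; d'=(-27−2·4)/(22/3)=-105/22
row 3: denom=10−2·3/11=104/11; d'=(9−2·-105/22)/(104/11)=51/26
back: M3=51/26
back: M2=-105/22−3/11·51/26=-69/13
back: M1=4−1/3·-69/13=75/13
M: M0=0, M1=75/13, M2=-69/13, M3=51/26, M4=0
seg 0: a=3, c=M0/2=0, d=(M1−M0)/(6·1)=25/26, b=Δ0−h0·(2M0+M1)/6=-77/26
seg 1: a=1, c=M1/2=75/26, d=(M2−M1)/(6·2)=-12/13, b=Δ1−h1·(2M1+M2)/6=-1/13
seg 2: a=5, c=M2/2=-69/26, d=(M3−M2)/(6·2)=63/104, b=Δ2−h2·(2M2+M3)/6=5/13
seg 3: a=0, c=M3/2=51/52, d=(M4−M3)/(6·3)=-17/156, b=Δ3−h3·(2M3+M4)/6=-77/26
t_q=29/4 → seg 3, τ=9/4; S=0+-77/26·τ+51/52·τ²+-17/156·τ³=-9783/3328

  seg 0: a=3 b=-77/26 c=0 d=25/26
  seg 1: a=1 b=-1/13 c=75/26 d=-12/13
  seg 2: a=5 b=5/13 c=-69/26 d=63/104
  seg 3: a=0 b=-77/26 c=51/52 d=-17/156
S(29/4) = -9783/3328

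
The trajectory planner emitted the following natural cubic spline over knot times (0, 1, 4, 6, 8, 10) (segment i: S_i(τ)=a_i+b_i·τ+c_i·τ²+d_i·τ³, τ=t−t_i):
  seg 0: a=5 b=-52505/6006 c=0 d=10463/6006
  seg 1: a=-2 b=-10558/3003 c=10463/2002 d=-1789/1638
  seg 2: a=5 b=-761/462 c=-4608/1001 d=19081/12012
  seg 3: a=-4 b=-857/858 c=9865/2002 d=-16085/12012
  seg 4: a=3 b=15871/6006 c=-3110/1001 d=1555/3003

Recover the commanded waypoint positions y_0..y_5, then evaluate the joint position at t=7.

y_0=5 y_1=-2 y_2=5 y_3=-4 y_4=3 y_5=0
S(7) = -5647/4004

y_0 = S_0(0) = a_0 = 5
y_1 = S_1(0) = a_1 = -2
y_2 = S_2(0) = a_2 = 5
y_3 = S_3(0) = a_3 = -4
y_4 = S_4(0) = a_4 = 3
y_5 = S_4(2) = 0
t_q=7 is in segment 3 (τ=1); S_3(τ)=-5647/4004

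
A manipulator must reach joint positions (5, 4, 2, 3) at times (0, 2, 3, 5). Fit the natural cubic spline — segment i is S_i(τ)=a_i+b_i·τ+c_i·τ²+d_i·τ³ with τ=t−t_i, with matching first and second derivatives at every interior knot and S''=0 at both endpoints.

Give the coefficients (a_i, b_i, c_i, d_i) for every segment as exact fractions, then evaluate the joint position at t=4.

  seg 0: a=5 b=11/70 c=0 d=-23/140
  seg 1: a=4 b=-127/70 c=-69/70 d=4/5
  seg 2: a=2 b=-97/70 c=99/70 d=-33/140
S(4) = 251/140

Δ: Δ0=-1/2, Δ1=-2, Δ2=1/2
row 1: diag=6, rhs=-9; c'=1/6, d'=-3/2
row 2: denom=6−1·1/6=35/6; d'=(15−1·-3/2)/(35/6)=99/35
back: M2=99/35
back: M1=-3/2−1/6·99/35=-69/35
M: M0=0, M1=-69/35, M2=99/35, M3=0
seg 0: a=5, c=M0/2=0, d=(M1−M0)/(6·2)=-23/140, b=Δ0−h0·(2M0+M1)/6=11/70
seg 1: a=4, c=M1/2=-69/70, d=(M2−M1)/(6·1)=4/5, b=Δ1−h1·(2M1+M2)/6=-127/70
seg 2: a=2, c=M2/2=99/70, d=(M3−M2)/(6·2)=-33/140, b=Δ2−h2·(2M2+M3)/6=-97/70
t_q=4 → seg 2, τ=1; S=2+-97/70·τ+99/70·τ²+-33/140·τ³=251/140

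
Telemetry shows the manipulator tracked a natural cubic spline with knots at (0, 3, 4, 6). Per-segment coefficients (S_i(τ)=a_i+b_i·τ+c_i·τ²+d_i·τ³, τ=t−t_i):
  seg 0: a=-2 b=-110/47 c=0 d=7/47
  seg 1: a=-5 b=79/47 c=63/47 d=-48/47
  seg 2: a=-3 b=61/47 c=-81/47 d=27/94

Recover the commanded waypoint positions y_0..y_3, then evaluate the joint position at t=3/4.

y_0 = S_0(0) = a_0 = -2
y_1 = S_1(0) = a_1 = -5
y_2 = S_2(0) = a_2 = -3
y_3 = S_2(2) = -5
t_q=3/4 is in segment 0 (τ=3/4); S_0(τ)=-11107/3008

y_0=-2 y_1=-5 y_2=-3 y_3=-5
S(3/4) = -11107/3008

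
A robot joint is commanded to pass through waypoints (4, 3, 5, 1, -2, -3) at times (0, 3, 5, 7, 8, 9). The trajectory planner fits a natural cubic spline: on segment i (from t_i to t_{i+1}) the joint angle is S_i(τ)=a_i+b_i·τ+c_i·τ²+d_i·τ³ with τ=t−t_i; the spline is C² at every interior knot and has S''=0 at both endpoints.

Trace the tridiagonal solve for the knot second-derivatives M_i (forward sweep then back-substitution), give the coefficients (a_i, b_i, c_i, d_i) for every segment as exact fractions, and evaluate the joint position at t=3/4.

Δ: Δ0=-1/3, Δ1=1, Δ2=-2, Δ3=-3, Δ4=-1
row 1: diag=10, rhs=8; c'=1/5, d'=4/5
row 2: denom=8−2·1/5=38/5; d'=(-18−2·4/5)/(38/5)=-49/19
row 3: denom=6−2·5/19=104/19; d'=(-6−2·-49/19)/(104/19)=-2/13
row 4: denom=4−1·19/104=397/104; d'=(12−1·-2/13)/(397/104)=1264/397
back: M4=1264/397
back: M3=-2/13−19/104·1264/397=-292/397
back: M2=-49/19−5/19·-292/397=-947/397
back: M1=4/5−1/5·-947/397=507/397
M: M0=0, M1=507/397, M2=-947/397, M3=-292/397, M4=1264/397, M5=0
seg 0: a=4, c=M0/2=0, d=(M1−M0)/(6·3)=169/2382, b=Δ0−h0·(2M0+M1)/6=-2315/2382
seg 1: a=3, c=M1/2=507/794, d=(M2−M1)/(6·2)=-727/2382, b=Δ1−h1·(2M1+M2)/6=1124/1191
seg 2: a=5, c=M2/2=-947/794, d=(M3−M2)/(6·2)=655/4764, b=Δ2−h2·(2M2+M3)/6=-196/1191
seg 3: a=1, c=M3/2=-146/397, d=(M4−M3)/(6·1)=778/1191, b=Δ3−h3·(2M3+M4)/6=-3913/1191
seg 4: a=-2, c=M4/2=632/397, d=(M5−M4)/(6·1)=-632/1191, b=Δ4−h4·(2M4+M5)/6=-2455/1191
t_q=3/4 → seg 0, τ=3/4; S=4+-2315/2382·τ+0·τ²+169/2382·τ³=167745/50816

  seg 0: a=4 b=-2315/2382 c=0 d=169/2382
  seg 1: a=3 b=1124/1191 c=507/794 d=-727/2382
  seg 2: a=5 b=-196/1191 c=-947/794 d=655/4764
  seg 3: a=1 b=-3913/1191 c=-146/397 d=778/1191
  seg 4: a=-2 b=-2455/1191 c=632/397 d=-632/1191
S(3/4) = 167745/50816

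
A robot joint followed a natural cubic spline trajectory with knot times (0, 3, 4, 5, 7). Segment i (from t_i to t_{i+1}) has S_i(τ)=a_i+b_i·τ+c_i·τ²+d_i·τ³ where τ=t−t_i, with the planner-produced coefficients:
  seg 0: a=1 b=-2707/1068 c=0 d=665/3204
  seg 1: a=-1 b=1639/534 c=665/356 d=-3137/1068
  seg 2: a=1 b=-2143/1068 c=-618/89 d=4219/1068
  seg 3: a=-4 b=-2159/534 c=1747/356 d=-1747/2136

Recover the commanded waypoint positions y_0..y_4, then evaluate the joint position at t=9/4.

y_0 = S_0(0) = a_0 = 1
y_1 = S_1(0) = a_1 = -1
y_2 = S_2(0) = a_2 = 1
y_3 = S_3(0) = a_3 = -4
y_4 = S_3(2) = 1
t_q=9/4 is in segment 0 (τ=9/4); S_0(τ)=-53287/22784

y_0=1 y_1=-1 y_2=1 y_3=-4 y_4=1
S(9/4) = -53287/22784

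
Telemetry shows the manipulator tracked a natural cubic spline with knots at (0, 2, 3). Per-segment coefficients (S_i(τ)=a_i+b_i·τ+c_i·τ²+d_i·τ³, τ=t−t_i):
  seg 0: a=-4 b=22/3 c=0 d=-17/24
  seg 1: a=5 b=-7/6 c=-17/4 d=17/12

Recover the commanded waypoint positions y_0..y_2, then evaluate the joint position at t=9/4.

y_0 = S_0(0) = a_0 = -4
y_1 = S_1(0) = a_1 = 5
y_2 = S_1(1) = 1
t_q=9/4 is in segment 1 (τ=1/4); S_1(τ)=1143/256

y_0=-4 y_1=5 y_2=1
S(9/4) = 1143/256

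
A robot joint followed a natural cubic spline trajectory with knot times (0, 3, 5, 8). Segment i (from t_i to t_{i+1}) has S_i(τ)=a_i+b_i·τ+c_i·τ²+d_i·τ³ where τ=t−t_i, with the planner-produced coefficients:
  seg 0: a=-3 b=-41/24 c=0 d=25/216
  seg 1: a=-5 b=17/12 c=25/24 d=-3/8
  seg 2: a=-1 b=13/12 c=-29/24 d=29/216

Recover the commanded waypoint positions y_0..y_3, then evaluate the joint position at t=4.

y_0 = S_0(0) = a_0 = -3
y_1 = S_1(0) = a_1 = -5
y_2 = S_2(0) = a_2 = -1
y_3 = S_2(3) = -5
t_q=4 is in segment 1 (τ=1); S_1(τ)=-35/12

y_0=-3 y_1=-5 y_2=-1 y_3=-5
S(4) = -35/12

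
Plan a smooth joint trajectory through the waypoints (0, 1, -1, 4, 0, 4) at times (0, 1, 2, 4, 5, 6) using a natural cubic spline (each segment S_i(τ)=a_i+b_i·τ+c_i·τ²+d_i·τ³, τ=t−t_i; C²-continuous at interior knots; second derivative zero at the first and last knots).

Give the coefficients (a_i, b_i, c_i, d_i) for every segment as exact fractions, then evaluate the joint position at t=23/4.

  seg 0: a=0 b=401/186 c=0 d=-215/186
  seg 1: a=1 b=-122/93 c=-215/62 d=517/186
  seg 2: a=-1 b=17/186 c=151/31 d=-11/6
  seg 3: a=4 b=-451/186 c=-190/31 d=847/186
  seg 4: a=0 b=-95/93 c=467/62 d=-467/186
S(23/4) = 9569/3968

Δ: Δ0=1, Δ1=-2, Δ2=5/2, Δ3=-4, Δ4=4
row 1: diag=4, rhs=-18; c'=1/4, d'=-9/2
row 2: denom=6−1·1/4=23/4; d'=(27−1·-9/2)/(23/4)=126/23
row 3: denom=6−2·8/23=122/23; d'=(-39−2·126/23)/(122/23)=-1149/122
row 4: denom=4−1·23/122=465/122; d'=(48−1·-1149/122)/(465/122)=467/31
back: M4=467/31
back: M3=-1149/122−23/122·467/31=-380/31
back: M2=126/23−8/23·-380/31=302/31
back: M1=-9/2−1/4·302/31=-215/31
M: M0=0, M1=-215/31, M2=302/31, M3=-380/31, M4=467/31, M5=0
seg 0: a=0, c=M0/2=0, d=(M1−M0)/(6·1)=-215/186, b=Δ0−h0·(2M0+M1)/6=401/186
seg 1: a=1, c=M1/2=-215/62, d=(M2−M1)/(6·1)=517/186, b=Δ1−h1·(2M1+M2)/6=-122/93
seg 2: a=-1, c=M2/2=151/31, d=(M3−M2)/(6·2)=-11/6, b=Δ2−h2·(2M2+M3)/6=17/186
seg 3: a=4, c=M3/2=-190/31, d=(M4−M3)/(6·1)=847/186, b=Δ3−h3·(2M3+M4)/6=-451/186
seg 4: a=0, c=M4/2=467/62, d=(M5−M4)/(6·1)=-467/186, b=Δ4−h4·(2M4+M5)/6=-95/93
t_q=23/4 → seg 4, τ=3/4; S=0+-95/93·τ+467/62·τ²+-467/186·τ³=9569/3968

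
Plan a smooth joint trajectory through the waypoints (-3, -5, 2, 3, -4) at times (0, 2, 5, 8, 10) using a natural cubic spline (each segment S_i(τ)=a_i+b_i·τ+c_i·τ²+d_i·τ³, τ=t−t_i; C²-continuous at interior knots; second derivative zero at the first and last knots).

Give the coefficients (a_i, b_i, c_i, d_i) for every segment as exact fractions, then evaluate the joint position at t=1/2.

Δ: Δ0=-1, Δ1=7/3, Δ2=1/3, Δ3=-7/2
row 1: diag=10, rhs=20; c'=3/10, d'=2
row 2: denom=12−3·3/10=111/10; d'=(-12−3·2)/(111/10)=-60/37
row 3: denom=10−3·10/37=340/37; d'=(-23−3·-60/37)/(340/37)=-671/340
back: M3=-671/340
back: M2=-60/37−10/37·-671/340=-37/34
back: M1=2−3/10·-37/34=791/340
M: M0=0, M1=791/340, M2=-37/34, M3=-671/340, M4=0
seg 0: a=-3, c=M0/2=0, d=(M1−M0)/(6·2)=791/4080, b=Δ0−h0·(2M0+M1)/6=-1811/1020
seg 1: a=-5, c=M1/2=791/680, d=(M2−M1)/(6·3)=-129/680, b=Δ1−h1·(2M1+M2)/6=281/510
seg 2: a=2, c=M2/2=-37/68, d=(M3−M2)/(6·3)=-301/6120, b=Δ2−h2·(2M2+M3)/6=289/120
seg 3: a=3, c=M3/2=-671/680, d=(M4−M3)/(6·2)=671/4080, b=Δ3−h3·(2M3+M4)/6=-557/255
t_q=1/2 → seg 0, τ=1/2; S=-3+-1811/1020·τ+0·τ²+791/4080·τ³=-8407/2176

  seg 0: a=-3 b=-1811/1020 c=0 d=791/4080
  seg 1: a=-5 b=281/510 c=791/680 d=-129/680
  seg 2: a=2 b=289/120 c=-37/68 d=-301/6120
  seg 3: a=3 b=-557/255 c=-671/680 d=671/4080
S(1/2) = -8407/2176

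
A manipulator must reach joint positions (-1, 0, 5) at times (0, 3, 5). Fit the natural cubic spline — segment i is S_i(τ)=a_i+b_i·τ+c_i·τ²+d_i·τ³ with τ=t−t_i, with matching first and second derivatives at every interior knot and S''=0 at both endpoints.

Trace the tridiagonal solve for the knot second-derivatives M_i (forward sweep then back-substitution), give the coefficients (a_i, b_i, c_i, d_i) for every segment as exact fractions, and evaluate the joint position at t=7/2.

  seg 0: a=-1 b=-19/60 c=0 d=13/180
  seg 1: a=0 b=49/30 c=13/20 d=-13/120
S(7/2) = 309/320

Δ: Δ0=1/3, Δ1=5/2
row 1: diag=10, rhs=13; c'=1/5, d'=13/10
back: M1=13/10
M: M0=0, M1=13/10, M2=0
seg 0: a=-1, c=M0/2=0, d=(M1−M0)/(6·3)=13/180, b=Δ0−h0·(2M0+M1)/6=-19/60
seg 1: a=0, c=M1/2=13/20, d=(M2−M1)/(6·2)=-13/120, b=Δ1−h1·(2M1+M2)/6=49/30
t_q=7/2 → seg 1, τ=1/2; S=0+49/30·τ+13/20·τ²+-13/120·τ³=309/320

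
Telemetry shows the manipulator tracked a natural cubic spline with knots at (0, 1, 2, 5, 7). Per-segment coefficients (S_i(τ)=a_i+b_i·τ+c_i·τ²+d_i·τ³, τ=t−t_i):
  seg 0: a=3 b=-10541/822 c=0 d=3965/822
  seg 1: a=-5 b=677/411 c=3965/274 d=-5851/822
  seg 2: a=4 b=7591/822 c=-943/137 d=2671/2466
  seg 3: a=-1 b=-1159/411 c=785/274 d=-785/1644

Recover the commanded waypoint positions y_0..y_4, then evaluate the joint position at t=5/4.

y_0 = S_0(0) = a_0 = 3
y_1 = S_1(0) = a_1 = -5
y_2 = S_2(0) = a_2 = 4
y_3 = S_3(0) = a_3 = -1
y_4 = S_3(2) = 1
t_q=5/4 is in segment 1 (τ=1/4); S_1(τ)=-66549/17536

y_0=3 y_1=-5 y_2=4 y_3=-1 y_4=1
S(5/4) = -66549/17536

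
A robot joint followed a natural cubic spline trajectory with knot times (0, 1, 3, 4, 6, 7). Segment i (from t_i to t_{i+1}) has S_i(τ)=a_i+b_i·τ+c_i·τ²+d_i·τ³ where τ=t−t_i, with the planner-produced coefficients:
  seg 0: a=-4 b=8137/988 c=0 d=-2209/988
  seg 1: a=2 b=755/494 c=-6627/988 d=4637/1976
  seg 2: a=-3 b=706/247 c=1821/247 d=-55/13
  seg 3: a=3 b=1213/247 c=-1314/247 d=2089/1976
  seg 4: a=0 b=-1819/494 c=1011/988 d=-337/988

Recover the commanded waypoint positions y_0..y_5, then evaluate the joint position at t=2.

y_0 = S_0(0) = a_0 = -4
y_1 = S_1(0) = a_1 = 2
y_2 = S_2(0) = a_2 = -3
y_3 = S_3(0) = a_3 = 3
y_4 = S_4(0) = a_4 = 0
y_5 = S_4(1) = -3
t_q=2 is in segment 1 (τ=1); S_1(τ)=-1645/1976

y_0=-4 y_1=2 y_2=-3 y_3=3 y_4=0 y_5=-3
S(2) = -1645/1976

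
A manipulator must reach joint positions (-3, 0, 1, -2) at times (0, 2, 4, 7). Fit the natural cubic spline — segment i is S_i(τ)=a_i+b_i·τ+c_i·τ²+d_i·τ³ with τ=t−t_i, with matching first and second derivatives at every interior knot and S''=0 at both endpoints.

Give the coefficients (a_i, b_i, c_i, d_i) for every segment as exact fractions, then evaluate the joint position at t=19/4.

Δ: Δ0=3/2, Δ1=1/2, Δ2=-1
row 1: diag=8, rhs=-6; c'=1/4, d'=-3/4
row 2: denom=10−2·1/4=19/2; d'=(-9−2·-3/4)/(19/2)=-15/19
back: M2=-15/19
back: M1=-3/4−1/4·-15/19=-21/38
M: M0=0, M1=-21/38, M2=-15/19, M3=0
seg 0: a=-3, c=M0/2=0, d=(M1−M0)/(6·2)=-7/152, b=Δ0−h0·(2M0+M1)/6=32/19
seg 1: a=0, c=M1/2=-21/76, d=(M2−M1)/(6·2)=-3/152, b=Δ1−h1·(2M1+M2)/6=43/38
seg 2: a=1, c=M2/2=-15/38, d=(M3−M2)/(6·3)=5/114, b=Δ2−h2·(2M2+M3)/6=-4/19
t_q=19/4 → seg 2, τ=3/4; S=1+-4/19·τ+-15/38·τ²+5/114·τ³=1553/2432

  seg 0: a=-3 b=32/19 c=0 d=-7/152
  seg 1: a=0 b=43/38 c=-21/76 d=-3/152
  seg 2: a=1 b=-4/19 c=-15/38 d=5/114
S(19/4) = 1553/2432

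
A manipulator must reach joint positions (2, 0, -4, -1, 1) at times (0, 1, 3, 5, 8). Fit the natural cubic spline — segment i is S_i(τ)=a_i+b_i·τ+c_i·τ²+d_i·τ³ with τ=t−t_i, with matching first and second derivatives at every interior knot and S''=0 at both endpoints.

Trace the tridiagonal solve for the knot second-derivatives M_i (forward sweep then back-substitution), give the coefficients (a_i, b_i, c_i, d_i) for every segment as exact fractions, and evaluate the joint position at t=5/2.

  seg 0: a=2 b=-569/312 c=0 d=-55/312
  seg 1: a=0 b=-367/156 c=-55/104 d=55/156
  seg 2: a=-4 b=-37/156 c=165/104 d=-14/39
  seg 3: a=-1 b=281/156 c=-59/104 d=59/936
S(5/2) = -367/104

Δ: Δ0=-2, Δ1=-2, Δ2=3/2, Δ3=2/3
row 1: diag=6, rhs=0; c'=1/3, d'=0
row 2: denom=8−2·1/3=22/3; d'=(21−2·0)/(22/3)=63/22
row 3: denom=10−2·3/11=104/11; d'=(-5−2·63/22)/(104/11)=-59/52
back: M3=-59/52
back: M2=63/22−3/11·-59/52=165/52
back: M1=0−1/3·165/52=-55/52
M: M0=0, M1=-55/52, M2=165/52, M3=-59/52, M4=0
seg 0: a=2, c=M0/2=0, d=(M1−M0)/(6·1)=-55/312, b=Δ0−h0·(2M0+M1)/6=-569/312
seg 1: a=0, c=M1/2=-55/104, d=(M2−M1)/(6·2)=55/156, b=Δ1−h1·(2M1+M2)/6=-367/156
seg 2: a=-4, c=M2/2=165/104, d=(M3−M2)/(6·2)=-14/39, b=Δ2−h2·(2M2+M3)/6=-37/156
seg 3: a=-1, c=M3/2=-59/104, d=(M4−M3)/(6·3)=59/936, b=Δ3−h3·(2M3+M4)/6=281/156
t_q=5/2 → seg 1, τ=3/2; S=0+-367/156·τ+-55/104·τ²+55/156·τ³=-367/104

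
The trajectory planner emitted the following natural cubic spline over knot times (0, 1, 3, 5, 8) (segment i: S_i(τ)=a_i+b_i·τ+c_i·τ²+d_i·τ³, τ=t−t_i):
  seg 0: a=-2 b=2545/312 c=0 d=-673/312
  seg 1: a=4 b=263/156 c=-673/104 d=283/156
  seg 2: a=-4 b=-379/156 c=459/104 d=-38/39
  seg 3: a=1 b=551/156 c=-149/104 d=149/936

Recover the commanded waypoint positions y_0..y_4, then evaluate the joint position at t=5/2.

y_0=-2 y_1=4 y_2=-4 y_3=1 y_4=3
S(5/2) = -397/208

y_0 = S_0(0) = a_0 = -2
y_1 = S_1(0) = a_1 = 4
y_2 = S_2(0) = a_2 = -4
y_3 = S_3(0) = a_3 = 1
y_4 = S_3(3) = 3
t_q=5/2 is in segment 1 (τ=3/2); S_1(τ)=-397/208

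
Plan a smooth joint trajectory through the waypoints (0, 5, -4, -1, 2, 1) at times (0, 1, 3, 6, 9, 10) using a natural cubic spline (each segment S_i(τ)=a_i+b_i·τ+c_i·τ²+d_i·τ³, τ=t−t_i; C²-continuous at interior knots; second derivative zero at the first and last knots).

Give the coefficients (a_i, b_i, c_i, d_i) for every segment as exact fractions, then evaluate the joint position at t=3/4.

Δ: Δ0=5, Δ1=-9/2, Δ2=1, Δ3=1, Δ4=-1
row 1: diag=6, rhs=-57; c'=1/3, d'=-19/2
row 2: denom=10−2·1/3=28/3; d'=(33−2·-19/2)/(28/3)=39/7
row 3: denom=12−3·9/28=309/28; d'=(0−3·39/7)/(309/28)=-156/103
row 4: denom=8−3·28/103=740/103; d'=(-12−3·-156/103)/(740/103)=-192/185
back: M4=-192/185
back: M3=-156/103−28/103·-192/185=-228/185
back: M2=39/7−9/28·-228/185=1104/185
back: M1=-19/2−1/3·1104/185=-4251/370
M: M0=0, M1=-4251/370, M2=1104/185, M3=-228/185, M4=-192/185, M5=0
seg 0: a=0, c=M0/2=0, d=(M1−M0)/(6·1)=-1417/740, b=Δ0−h0·(2M0+M1)/6=5117/740
seg 1: a=5, c=M1/2=-4251/740, d=(M2−M1)/(6·2)=2153/1480, b=Δ1−h1·(2M1+M2)/6=433/370
seg 2: a=-4, c=M2/2=552/185, d=(M3−M2)/(6·3)=-2/5, b=Δ2−h2·(2M2+M3)/6=-161/37
seg 3: a=-1, c=M3/2=-114/185, d=(M4−M3)/(6·3)=2/185, b=Δ3−h3·(2M3+M4)/6=509/185
seg 4: a=2, c=M4/2=-96/185, d=(M5−M4)/(6·1)=32/185, b=Δ4−h4·(2M4+M5)/6=-121/185
t_q=3/4 → seg 0, τ=3/4; S=0+5117/740·τ+0·τ²+-1417/740·τ³=207357/47360

  seg 0: a=0 b=5117/740 c=0 d=-1417/740
  seg 1: a=5 b=433/370 c=-4251/740 d=2153/1480
  seg 2: a=-4 b=-161/37 c=552/185 d=-2/5
  seg 3: a=-1 b=509/185 c=-114/185 d=2/185
  seg 4: a=2 b=-121/185 c=-96/185 d=32/185
S(3/4) = 207357/47360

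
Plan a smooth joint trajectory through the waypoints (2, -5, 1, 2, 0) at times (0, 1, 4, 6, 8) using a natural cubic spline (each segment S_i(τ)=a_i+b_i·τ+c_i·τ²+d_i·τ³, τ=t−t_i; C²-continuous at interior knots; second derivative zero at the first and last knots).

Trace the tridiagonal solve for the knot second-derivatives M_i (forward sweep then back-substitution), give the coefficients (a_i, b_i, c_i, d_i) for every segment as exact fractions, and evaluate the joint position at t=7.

  seg 0: a=2 b=-4463/536 c=0 d=711/536
  seg 1: a=-5 b=-1165/268 c=2133/536 d=-333/536
  seg 2: a=1 b=1477/536 c=-108/67 d=519/2144
  seg 3: a=2 b=-211/268 c=-171/1072 d=57/2144
S(7) = 2315/2144

Δ: Δ0=-7, Δ1=2, Δ2=1/2, Δ3=-1
row 1: diag=8, rhs=54; c'=3/8, d'=27/4
row 2: denom=10−3·3/8=71/8; d'=(-9−3·27/4)/(71/8)=-234/71
row 3: denom=8−2·16/71=536/71; d'=(-9−2·-234/71)/(536/71)=-171/536
back: M3=-171/536
back: M2=-234/71−16/71·-171/536=-216/67
back: M1=27/4−3/8·-216/67=2133/268
M: M0=0, M1=2133/268, M2=-216/67, M3=-171/536, M4=0
seg 0: a=2, c=M0/2=0, d=(M1−M0)/(6·1)=711/536, b=Δ0−h0·(2M0+M1)/6=-4463/536
seg 1: a=-5, c=M1/2=2133/536, d=(M2−M1)/(6·3)=-333/536, b=Δ1−h1·(2M1+M2)/6=-1165/268
seg 2: a=1, c=M2/2=-108/67, d=(M3−M2)/(6·2)=519/2144, b=Δ2−h2·(2M2+M3)/6=1477/536
seg 3: a=2, c=M3/2=-171/1072, d=(M4−M3)/(6·2)=57/2144, b=Δ3−h3·(2M3+M4)/6=-211/268
t_q=7 → seg 3, τ=1; S=2+-211/268·τ+-171/1072·τ²+57/2144·τ³=2315/2144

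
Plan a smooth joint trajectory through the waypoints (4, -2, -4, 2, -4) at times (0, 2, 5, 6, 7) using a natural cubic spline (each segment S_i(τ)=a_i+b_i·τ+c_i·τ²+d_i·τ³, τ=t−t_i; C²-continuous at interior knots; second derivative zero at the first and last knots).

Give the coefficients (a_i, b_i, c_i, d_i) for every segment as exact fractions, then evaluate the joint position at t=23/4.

  seg 0: a=4 b=-1102/411 c=0 d=-131/1644
  seg 1: a=-2 b=-1495/411 c=-131/274 d=1207/2466
  seg 2: a=-4 b=5515/822 c=538/137 d=-3811/822
  seg 3: a=2 b=269/411 c=-2735/274 d=2735/822
S(23/4) = 22533/17536

Δ: Δ0=-3, Δ1=-2/3, Δ2=6, Δ3=-6
row 1: diag=10, rhs=14; c'=3/10, d'=7/5
row 2: denom=8−3·3/10=71/10; d'=(40−3·7/5)/(71/10)=358/71
row 3: denom=4−1·10/71=274/71; d'=(-72−1·358/71)/(274/71)=-2735/137
back: M3=-2735/137
back: M2=358/71−10/71·-2735/137=1076/137
back: M1=7/5−3/10·1076/137=-131/137
M: M0=0, M1=-131/137, M2=1076/137, M3=-2735/137, M4=0
seg 0: a=4, c=M0/2=0, d=(M1−M0)/(6·2)=-131/1644, b=Δ0−h0·(2M0+M1)/6=-1102/411
seg 1: a=-2, c=M1/2=-131/274, d=(M2−M1)/(6·3)=1207/2466, b=Δ1−h1·(2M1+M2)/6=-1495/411
seg 2: a=-4, c=M2/2=538/137, d=(M3−M2)/(6·1)=-3811/822, b=Δ2−h2·(2M2+M3)/6=5515/822
seg 3: a=2, c=M3/2=-2735/274, d=(M4−M3)/(6·1)=2735/822, b=Δ3−h3·(2M3+M4)/6=269/411
t_q=23/4 → seg 2, τ=3/4; S=-4+5515/822·τ+538/137·τ²+-3811/822·τ³=22533/17536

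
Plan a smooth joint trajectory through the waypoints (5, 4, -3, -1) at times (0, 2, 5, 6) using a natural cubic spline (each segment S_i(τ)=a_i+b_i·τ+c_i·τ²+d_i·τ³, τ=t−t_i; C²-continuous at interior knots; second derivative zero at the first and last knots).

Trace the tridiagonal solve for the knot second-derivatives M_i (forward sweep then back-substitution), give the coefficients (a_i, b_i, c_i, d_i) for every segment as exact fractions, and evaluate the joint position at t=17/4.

  seg 0: a=5 b=119/426 c=0 d=-83/426
  seg 1: a=4 b=-877/426 c=-83/71 d=51/142
  seg 2: a=-3 b=133/213 c=293/142 d=-293/426
S(17/4) = -22349/9088

Δ: Δ0=-1/2, Δ1=-7/3, Δ2=2
row 1: diag=10, rhs=-11; c'=3/10, d'=-11/10
row 2: denom=8−3·3/10=71/10; d'=(26−3·-11/10)/(71/10)=293/71
back: M2=293/71
back: M1=-11/10−3/10·293/71=-166/71
M: M0=0, M1=-166/71, M2=293/71, M3=0
seg 0: a=5, c=M0/2=0, d=(M1−M0)/(6·2)=-83/426, b=Δ0−h0·(2M0+M1)/6=119/426
seg 1: a=4, c=M1/2=-83/71, d=(M2−M1)/(6·3)=51/142, b=Δ1−h1·(2M1+M2)/6=-877/426
seg 2: a=-3, c=M2/2=293/142, d=(M3−M2)/(6·1)=-293/426, b=Δ2−h2·(2M2+M3)/6=133/213
t_q=17/4 → seg 1, τ=9/4; S=4+-877/426·τ+-83/71·τ²+51/142·τ³=-22349/9088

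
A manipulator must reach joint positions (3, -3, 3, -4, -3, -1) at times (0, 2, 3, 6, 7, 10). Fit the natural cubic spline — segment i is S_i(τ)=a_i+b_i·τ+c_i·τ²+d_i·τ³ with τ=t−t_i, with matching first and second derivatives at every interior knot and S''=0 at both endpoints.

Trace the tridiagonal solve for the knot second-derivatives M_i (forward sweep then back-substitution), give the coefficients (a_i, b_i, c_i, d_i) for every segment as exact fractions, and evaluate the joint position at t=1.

Δ: Δ0=-3, Δ1=6, Δ2=-7/3, Δ3=1, Δ4=2/3
row 1: diag=6, rhs=54; c'=1/6, d'=9
row 2: denom=8−1·1/6=47/6; d'=(-50−1·9)/(47/6)=-354/47
row 3: denom=8−3·18/47=322/47; d'=(20−3·-354/47)/(322/47)=143/23
row 4: denom=8−1·47/322=2529/322; d'=(-2−1·143/23)/(2529/322)=-294/281
back: M4=-294/281
back: M3=143/23−47/322·-294/281=1790/281
back: M2=-354/47−18/47·1790/281=-2802/281
back: M1=9−1/6·-2802/281=2996/281
M: M0=0, M1=2996/281, M2=-2802/281, M3=1790/281, M4=-294/281, M5=0
seg 0: a=3, c=M0/2=0, d=(M1−M0)/(6·2)=749/843, b=Δ0−h0·(2M0+M1)/6=-5525/843
seg 1: a=-3, c=M1/2=1498/281, d=(M2−M1)/(6·1)=-2899/843, b=Δ1−h1·(2M1+M2)/6=3463/843
seg 2: a=3, c=M2/2=-1401/281, d=(M3−M2)/(6·3)=2296/2529, b=Δ2−h2·(2M2+M3)/6=3754/843
seg 3: a=-4, c=M3/2=895/281, d=(M4−M3)/(6·1)=-1042/843, b=Δ3−h3·(2M3+M4)/6=-800/843
seg 4: a=-3, c=M4/2=-147/281, d=(M5−M4)/(6·3)=49/843, b=Δ4−h4·(2M4+M5)/6=1444/843
t_q=1 → seg 0, τ=1; S=3+-5525/843·τ+0·τ²+749/843·τ³=-749/281

  seg 0: a=3 b=-5525/843 c=0 d=749/843
  seg 1: a=-3 b=3463/843 c=1498/281 d=-2899/843
  seg 2: a=3 b=3754/843 c=-1401/281 d=2296/2529
  seg 3: a=-4 b=-800/843 c=895/281 d=-1042/843
  seg 4: a=-3 b=1444/843 c=-147/281 d=49/843
S(1) = -749/281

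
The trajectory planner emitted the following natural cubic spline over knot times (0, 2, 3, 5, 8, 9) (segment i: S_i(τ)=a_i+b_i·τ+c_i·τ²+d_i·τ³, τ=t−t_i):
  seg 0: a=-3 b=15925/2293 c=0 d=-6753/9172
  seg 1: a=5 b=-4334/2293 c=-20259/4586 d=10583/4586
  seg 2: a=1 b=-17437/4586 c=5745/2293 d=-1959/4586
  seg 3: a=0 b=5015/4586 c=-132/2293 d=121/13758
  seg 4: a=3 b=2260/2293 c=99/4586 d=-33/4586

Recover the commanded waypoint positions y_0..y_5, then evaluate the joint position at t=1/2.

y_0 = S_0(0) = a_0 = -3
y_1 = S_1(0) = a_1 = 5
y_2 = S_2(0) = a_2 = 1
y_3 = S_3(0) = a_3 = 0
y_4 = S_4(0) = a_4 = 3
y_5 = S_4(1) = 4
t_q=1/2 is in segment 0 (τ=1/2); S_0(τ)=27919/73376

y_0=-3 y_1=5 y_2=1 y_3=0 y_4=3 y_5=4
S(1/2) = 27919/73376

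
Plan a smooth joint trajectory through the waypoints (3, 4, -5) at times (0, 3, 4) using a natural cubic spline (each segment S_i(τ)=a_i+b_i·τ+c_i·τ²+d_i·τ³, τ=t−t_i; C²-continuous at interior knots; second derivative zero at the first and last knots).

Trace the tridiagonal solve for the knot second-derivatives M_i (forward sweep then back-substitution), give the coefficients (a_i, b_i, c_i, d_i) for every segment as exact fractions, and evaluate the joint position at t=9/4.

  seg 0: a=3 b=23/6 c=0 d=-7/18
  seg 1: a=4 b=-20/3 c=-7/2 d=7/6
S(9/4) = 921/128

Δ: Δ0=1/3, Δ1=-9
row 1: diag=8, rhs=-56; c'=1/8, d'=-7
back: M1=-7
M: M0=0, M1=-7, M2=0
seg 0: a=3, c=M0/2=0, d=(M1−M0)/(6·3)=-7/18, b=Δ0−h0·(2M0+M1)/6=23/6
seg 1: a=4, c=M1/2=-7/2, d=(M2−M1)/(6·1)=7/6, b=Δ1−h1·(2M1+M2)/6=-20/3
t_q=9/4 → seg 0, τ=9/4; S=3+23/6·τ+0·τ²+-7/18·τ³=921/128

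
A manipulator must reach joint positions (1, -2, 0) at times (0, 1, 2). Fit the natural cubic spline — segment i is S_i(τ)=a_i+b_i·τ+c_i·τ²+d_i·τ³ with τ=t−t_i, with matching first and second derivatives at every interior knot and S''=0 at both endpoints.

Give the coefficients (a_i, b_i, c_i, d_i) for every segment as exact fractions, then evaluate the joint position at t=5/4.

Δ: Δ0=-3, Δ1=2
row 1: diag=4, rhs=30; c'=1/4, d'=15/2
back: M1=15/2
M: M0=0, M1=15/2, M2=0
seg 0: a=1, c=M0/2=0, d=(M1−M0)/(6·1)=5/4, b=Δ0−h0·(2M0+M1)/6=-17/4
seg 1: a=-2, c=M1/2=15/4, d=(M2−M1)/(6·1)=-5/4, b=Δ1−h1·(2M1+M2)/6=-1/2
t_q=5/4 → seg 1, τ=1/4; S=-2+-1/2·τ+15/4·τ²+-5/4·τ³=-489/256

  seg 0: a=1 b=-17/4 c=0 d=5/4
  seg 1: a=-2 b=-1/2 c=15/4 d=-5/4
S(5/4) = -489/256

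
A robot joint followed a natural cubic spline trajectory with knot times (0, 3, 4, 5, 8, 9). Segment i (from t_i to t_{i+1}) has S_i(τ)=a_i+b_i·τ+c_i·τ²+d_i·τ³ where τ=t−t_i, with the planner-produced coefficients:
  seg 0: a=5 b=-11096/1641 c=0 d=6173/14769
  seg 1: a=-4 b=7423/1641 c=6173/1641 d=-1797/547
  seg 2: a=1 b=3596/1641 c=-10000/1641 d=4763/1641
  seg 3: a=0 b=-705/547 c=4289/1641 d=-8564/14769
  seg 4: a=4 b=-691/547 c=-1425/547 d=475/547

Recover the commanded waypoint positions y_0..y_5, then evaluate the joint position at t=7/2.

y_0=5 y_1=-4 y_2=1 y_3=0 y_4=4 y_5=1
S(7/2) = -15865/13128

y_0 = S_0(0) = a_0 = 5
y_1 = S_1(0) = a_1 = -4
y_2 = S_2(0) = a_2 = 1
y_3 = S_3(0) = a_3 = 0
y_4 = S_4(0) = a_4 = 4
y_5 = S_4(1) = 1
t_q=7/2 is in segment 1 (τ=1/2); S_1(τ)=-15865/13128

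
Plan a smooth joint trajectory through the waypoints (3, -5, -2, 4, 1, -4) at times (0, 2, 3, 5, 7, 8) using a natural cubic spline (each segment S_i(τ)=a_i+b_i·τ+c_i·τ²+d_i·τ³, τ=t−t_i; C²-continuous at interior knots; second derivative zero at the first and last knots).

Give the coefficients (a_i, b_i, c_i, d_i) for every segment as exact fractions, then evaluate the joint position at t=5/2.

  seg 0: a=3 b=-2216/349 c=0 d=205/349
  seg 1: a=-5 b=244/349 c=1230/349 d=-427/349
  seg 2: a=-2 b=1423/349 c=-51/349 d=-137/698
  seg 3: a=4 b=397/349 c=-462/349 d=7/2792
  seg 4: a=1 b=-2881/698 c=-1827/1396 d=609/1396
S(5/2) = -10951/2792

Δ: Δ0=-4, Δ1=3, Δ2=3, Δ3=-3/2, Δ4=-5
row 1: diag=6, rhs=42; c'=1/6, d'=7
row 2: denom=6−1·1/6=35/6; d'=(0−1·7)/(35/6)=-6/5
row 3: denom=8−2·12/35=256/35; d'=(-27−2·-6/5)/(256/35)=-861/256
row 4: denom=6−2·35/128=349/64; d'=(-21−2·-861/256)/(349/64)=-1827/698
back: M4=-1827/698
back: M3=-861/256−35/128·-1827/698=-924/349
back: M2=-6/5−12/35·-924/349=-102/349
back: M1=7−1/6·-102/349=2460/349
M: M0=0, M1=2460/349, M2=-102/349, M3=-924/349, M4=-1827/698, M5=0
seg 0: a=3, c=M0/2=0, d=(M1−M0)/(6·2)=205/349, b=Δ0−h0·(2M0+M1)/6=-2216/349
seg 1: a=-5, c=M1/2=1230/349, d=(M2−M1)/(6·1)=-427/349, b=Δ1−h1·(2M1+M2)/6=244/349
seg 2: a=-2, c=M2/2=-51/349, d=(M3−M2)/(6·2)=-137/698, b=Δ2−h2·(2M2+M3)/6=1423/349
seg 3: a=4, c=M3/2=-462/349, d=(M4−M3)/(6·2)=7/2792, b=Δ3−h3·(2M3+M4)/6=397/349
seg 4: a=1, c=M4/2=-1827/1396, d=(M5−M4)/(6·1)=609/1396, b=Δ4−h4·(2M4+M5)/6=-2881/698
t_q=5/2 → seg 1, τ=1/2; S=-5+244/349·τ+1230/349·τ²+-427/349·τ³=-10951/2792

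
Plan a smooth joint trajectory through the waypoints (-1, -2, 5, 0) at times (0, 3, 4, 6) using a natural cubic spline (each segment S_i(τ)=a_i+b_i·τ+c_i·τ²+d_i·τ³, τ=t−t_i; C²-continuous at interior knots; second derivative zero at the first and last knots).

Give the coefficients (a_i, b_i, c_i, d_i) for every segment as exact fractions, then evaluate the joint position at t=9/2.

  seg 0: a=-1 b=-1057/282 c=0 d=107/282
  seg 1: a=-2 b=916/141 c=321/94 d=-821/282
  seg 2: a=5 b=1295/282 c=-250/47 d=125/141
S(9/2) = 2285/376

Δ: Δ0=-1/3, Δ1=7, Δ2=-5/2
row 1: diag=8, rhs=44; c'=1/8, d'=11/2
row 2: denom=6−1·1/8=47/8; d'=(-57−1·11/2)/(47/8)=-500/47
back: M2=-500/47
back: M1=11/2−1/8·-500/47=321/47
M: M0=0, M1=321/47, M2=-500/47, M3=0
seg 0: a=-1, c=M0/2=0, d=(M1−M0)/(6·3)=107/282, b=Δ0−h0·(2M0+M1)/6=-1057/282
seg 1: a=-2, c=M1/2=321/94, d=(M2−M1)/(6·1)=-821/282, b=Δ1−h1·(2M1+M2)/6=916/141
seg 2: a=5, c=M2/2=-250/47, d=(M3−M2)/(6·2)=125/141, b=Δ2−h2·(2M2+M3)/6=1295/282
t_q=9/2 → seg 2, τ=1/2; S=5+1295/282·τ+-250/47·τ²+125/141·τ³=2285/376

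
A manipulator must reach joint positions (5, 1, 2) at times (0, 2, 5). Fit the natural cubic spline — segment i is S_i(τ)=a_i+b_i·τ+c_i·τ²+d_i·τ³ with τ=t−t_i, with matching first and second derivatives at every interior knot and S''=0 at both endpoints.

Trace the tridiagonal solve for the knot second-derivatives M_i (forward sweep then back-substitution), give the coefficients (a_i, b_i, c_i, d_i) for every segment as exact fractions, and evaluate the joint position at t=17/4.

  seg 0: a=5 b=-37/15 c=0 d=7/60
  seg 1: a=1 b=-16/15 c=7/10 d=-7/90
S(17/4) = 161/128

Δ: Δ0=-2, Δ1=1/3
row 1: diag=10, rhs=14; c'=3/10, d'=7/5
back: M1=7/5
M: M0=0, M1=7/5, M2=0
seg 0: a=5, c=M0/2=0, d=(M1−M0)/(6·2)=7/60, b=Δ0−h0·(2M0+M1)/6=-37/15
seg 1: a=1, c=M1/2=7/10, d=(M2−M1)/(6·3)=-7/90, b=Δ1−h1·(2M1+M2)/6=-16/15
t_q=17/4 → seg 1, τ=9/4; S=1+-16/15·τ+7/10·τ²+-7/90·τ³=161/128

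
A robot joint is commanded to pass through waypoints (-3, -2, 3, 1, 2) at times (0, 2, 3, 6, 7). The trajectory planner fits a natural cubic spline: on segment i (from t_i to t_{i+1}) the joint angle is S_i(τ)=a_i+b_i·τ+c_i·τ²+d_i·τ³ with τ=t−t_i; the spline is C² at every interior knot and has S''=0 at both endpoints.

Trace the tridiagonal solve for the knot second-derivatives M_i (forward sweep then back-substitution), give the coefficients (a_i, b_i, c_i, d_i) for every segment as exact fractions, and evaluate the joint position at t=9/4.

Δ: Δ0=1/2, Δ1=5, Δ2=-2/3, Δ3=1
row 1: diag=6, rhs=27; c'=1/6, d'=9/2
row 2: denom=8−1·1/6=47/6; d'=(-34−1·9/2)/(47/6)=-231/47
row 3: denom=8−3·18/47=322/47; d'=(10−3·-231/47)/(322/47)=1163/322
back: M3=1163/322
back: M2=-231/47−18/47·1163/322=-1014/161
back: M1=9/2−1/6·-1014/161=1787/322
M: M0=0, M1=1787/322, M2=-1014/161, M3=1163/322, M4=0
seg 0: a=-3, c=M0/2=0, d=(M1−M0)/(6·2)=1787/3864, b=Δ0−h0·(2M0+M1)/6=-652/483
seg 1: a=-2, c=M1/2=1787/644, d=(M2−M1)/(6·1)=-545/276, b=Δ1−h1·(2M1+M2)/6=4057/966
seg 2: a=3, c=M2/2=-507/161, d=(M3−M2)/(6·3)=3191/5796, b=Δ2−h2·(2M2+M3)/6=7391/1932
seg 3: a=1, c=M3/2=1163/644, d=(M4−M3)/(6·1)=-1163/1932, b=Δ3−h3·(2M3+M4)/6=-197/966
t_q=9/4 → seg 1, τ=1/4; S=-2+4057/966·τ+1787/644·τ²+-545/276·τ³=-1447/1792

  seg 0: a=-3 b=-652/483 c=0 d=1787/3864
  seg 1: a=-2 b=4057/966 c=1787/644 d=-545/276
  seg 2: a=3 b=7391/1932 c=-507/161 d=3191/5796
  seg 3: a=1 b=-197/966 c=1163/644 d=-1163/1932
S(9/4) = -1447/1792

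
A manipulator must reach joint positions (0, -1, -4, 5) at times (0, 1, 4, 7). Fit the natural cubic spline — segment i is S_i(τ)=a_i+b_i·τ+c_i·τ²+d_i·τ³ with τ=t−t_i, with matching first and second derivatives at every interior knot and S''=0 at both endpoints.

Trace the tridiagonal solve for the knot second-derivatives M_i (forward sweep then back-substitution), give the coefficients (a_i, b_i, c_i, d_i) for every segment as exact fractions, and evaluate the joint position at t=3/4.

Δ: Δ0=-1, Δ1=-1, Δ2=3
row 1: diag=8, rhs=0; c'=3/8, d'=0
row 2: denom=12−3·3/8=87/8; d'=(24−3·0)/(87/8)=64/29
back: M2=64/29
back: M1=0−3/8·64/29=-24/29
M: M0=0, M1=-24/29, M2=64/29, M3=0
seg 0: a=0, c=M0/2=0, d=(M1−M0)/(6·1)=-4/29, b=Δ0−h0·(2M0+M1)/6=-25/29
seg 1: a=-1, c=M1/2=-12/29, d=(M2−M1)/(6·3)=44/261, b=Δ1−h1·(2M1+M2)/6=-37/29
seg 2: a=-4, c=M2/2=32/29, d=(M3−M2)/(6·3)=-32/261, b=Δ2−h2·(2M2+M3)/6=23/29
t_q=3/4 → seg 0, τ=3/4; S=0+-25/29·τ+0·τ²+-4/29·τ³=-327/464

  seg 0: a=0 b=-25/29 c=0 d=-4/29
  seg 1: a=-1 b=-37/29 c=-12/29 d=44/261
  seg 2: a=-4 b=23/29 c=32/29 d=-32/261
S(3/4) = -327/464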